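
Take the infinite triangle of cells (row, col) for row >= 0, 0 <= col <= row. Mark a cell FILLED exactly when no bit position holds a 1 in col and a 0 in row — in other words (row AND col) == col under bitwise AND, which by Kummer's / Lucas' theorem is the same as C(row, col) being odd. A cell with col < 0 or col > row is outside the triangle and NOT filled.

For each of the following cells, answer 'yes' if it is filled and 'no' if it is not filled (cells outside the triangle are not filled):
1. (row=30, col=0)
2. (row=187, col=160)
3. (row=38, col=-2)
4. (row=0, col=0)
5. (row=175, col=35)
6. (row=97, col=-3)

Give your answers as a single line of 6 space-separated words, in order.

Answer: yes yes no yes yes no

Derivation:
(30,0): row=0b11110, col=0b0, row AND col = 0b0 = 0; 0 == 0 -> filled
(187,160): row=0b10111011, col=0b10100000, row AND col = 0b10100000 = 160; 160 == 160 -> filled
(38,-2): col outside [0, 38] -> not filled
(0,0): row=0b0, col=0b0, row AND col = 0b0 = 0; 0 == 0 -> filled
(175,35): row=0b10101111, col=0b100011, row AND col = 0b100011 = 35; 35 == 35 -> filled
(97,-3): col outside [0, 97] -> not filled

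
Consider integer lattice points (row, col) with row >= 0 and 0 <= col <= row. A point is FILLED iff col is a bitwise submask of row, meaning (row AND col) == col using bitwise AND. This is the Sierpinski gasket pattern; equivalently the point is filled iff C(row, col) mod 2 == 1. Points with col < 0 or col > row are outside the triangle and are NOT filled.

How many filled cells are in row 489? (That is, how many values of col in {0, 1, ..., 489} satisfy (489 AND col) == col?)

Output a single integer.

489 in binary = 111101001
popcount(489) = number of 1-bits in 111101001 = 6
A col c satisfies (489 AND c) == c iff every set bit of c is also set in 489; each of the 6 set bits of 489 can independently be on or off in c.
count = 2^6 = 64

Answer: 64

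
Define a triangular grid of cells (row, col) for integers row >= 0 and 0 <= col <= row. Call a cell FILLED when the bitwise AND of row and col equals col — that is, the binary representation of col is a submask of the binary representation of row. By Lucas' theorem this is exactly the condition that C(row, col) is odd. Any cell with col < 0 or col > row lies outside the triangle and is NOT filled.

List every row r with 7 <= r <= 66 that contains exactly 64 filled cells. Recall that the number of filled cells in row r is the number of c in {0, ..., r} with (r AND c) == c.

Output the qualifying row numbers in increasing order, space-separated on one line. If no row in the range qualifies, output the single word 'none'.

Answer: 63

Derivation:
Row r has 2^popcount(r) filled cells, so we need popcount(r) = log2(64) = 6.
Scan r = 7..66 and keep those with exactly 6 one-bits:
r=7=111 popcount=3 -> skip
r=8=1000 popcount=1 -> skip
r=9=1001 popcount=2 -> skip
r=10=1010 popcount=2 -> skip
r=11=1011 popcount=3 -> skip
r=12=1100 popcount=2 -> skip
r=13=1101 popcount=3 -> skip
r=14=1110 popcount=3 -> skip
r=15=1111 popcount=4 -> skip
r=16=10000 popcount=1 -> skip
r=17=10001 popcount=2 -> skip
r=18=10010 popcount=2 -> skip
r=19=10011 popcount=3 -> skip
r=20=10100 popcount=2 -> skip
r=21=10101 popcount=3 -> skip
r=22=10110 popcount=3 -> skip
r=23=10111 popcount=4 -> skip
r=24=11000 popcount=2 -> skip
r=25=11001 popcount=3 -> skip
r=26=11010 popcount=3 -> skip
r=27=11011 popcount=4 -> skip
r=28=11100 popcount=3 -> skip
r=29=11101 popcount=4 -> skip
r=30=11110 popcount=4 -> skip
r=31=11111 popcount=5 -> skip
r=32=100000 popcount=1 -> skip
r=33=100001 popcount=2 -> skip
r=34=100010 popcount=2 -> skip
r=35=100011 popcount=3 -> skip
r=36=100100 popcount=2 -> skip
r=37=100101 popcount=3 -> skip
r=38=100110 popcount=3 -> skip
r=39=100111 popcount=4 -> skip
r=40=101000 popcount=2 -> skip
r=41=101001 popcount=3 -> skip
r=42=101010 popcount=3 -> skip
r=43=101011 popcount=4 -> skip
r=44=101100 popcount=3 -> skip
r=45=101101 popcount=4 -> skip
r=46=101110 popcount=4 -> skip
r=47=101111 popcount=5 -> skip
r=48=110000 popcount=2 -> skip
r=49=110001 popcount=3 -> skip
r=50=110010 popcount=3 -> skip
r=51=110011 popcount=4 -> skip
r=52=110100 popcount=3 -> skip
r=53=110101 popcount=4 -> skip
r=54=110110 popcount=4 -> skip
r=55=110111 popcount=5 -> skip
r=56=111000 popcount=3 -> skip
r=57=111001 popcount=4 -> skip
r=58=111010 popcount=4 -> skip
r=59=111011 popcount=5 -> skip
r=60=111100 popcount=4 -> skip
r=61=111101 popcount=5 -> skip
r=62=111110 popcount=5 -> skip
r=63=111111 popcount=6 -> KEEP
r=64=1000000 popcount=1 -> skip
r=65=1000001 popcount=2 -> skip
r=66=1000010 popcount=2 -> skip
Kept rows: 63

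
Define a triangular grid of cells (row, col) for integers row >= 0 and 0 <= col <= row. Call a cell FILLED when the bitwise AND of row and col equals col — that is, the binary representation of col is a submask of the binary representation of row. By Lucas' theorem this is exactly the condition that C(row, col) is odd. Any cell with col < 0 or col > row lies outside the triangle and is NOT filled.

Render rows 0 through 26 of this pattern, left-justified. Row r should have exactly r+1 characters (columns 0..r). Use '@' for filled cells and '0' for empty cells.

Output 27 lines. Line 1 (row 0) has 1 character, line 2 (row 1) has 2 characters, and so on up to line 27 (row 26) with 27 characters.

r0=0: @
r1=1: @@
r2=10: @0@
r3=11: @@@@
r4=100: @000@
r5=101: @@00@@
r6=110: @0@0@0@
r7=111: @@@@@@@@
r8=1000: @0000000@
r9=1001: @@000000@@
r10=1010: @0@00000@0@
r11=1011: @@@@0000@@@@
r12=1100: @000@000@000@
r13=1101: @@00@@00@@00@@
r14=1110: @0@0@0@0@0@0@0@
r15=1111: @@@@@@@@@@@@@@@@
r16=10000: @000000000000000@
r17=10001: @@00000000000000@@
r18=10010: @0@0000000000000@0@
r19=10011: @@@@000000000000@@@@
r20=10100: @000@00000000000@000@
r21=10101: @@00@@0000000000@@00@@
r22=10110: @0@0@0@000000000@0@0@0@
r23=10111: @@@@@@@@00000000@@@@@@@@
r24=11000: @0000000@0000000@0000000@
r25=11001: @@000000@@000000@@000000@@
r26=11010: @0@00000@0@00000@0@00000@0@

Answer: @
@@
@0@
@@@@
@000@
@@00@@
@0@0@0@
@@@@@@@@
@0000000@
@@000000@@
@0@00000@0@
@@@@0000@@@@
@000@000@000@
@@00@@00@@00@@
@0@0@0@0@0@0@0@
@@@@@@@@@@@@@@@@
@000000000000000@
@@00000000000000@@
@0@0000000000000@0@
@@@@000000000000@@@@
@000@00000000000@000@
@@00@@0000000000@@00@@
@0@0@0@000000000@0@0@0@
@@@@@@@@00000000@@@@@@@@
@0000000@0000000@0000000@
@@000000@@000000@@000000@@
@0@00000@0@00000@0@00000@0@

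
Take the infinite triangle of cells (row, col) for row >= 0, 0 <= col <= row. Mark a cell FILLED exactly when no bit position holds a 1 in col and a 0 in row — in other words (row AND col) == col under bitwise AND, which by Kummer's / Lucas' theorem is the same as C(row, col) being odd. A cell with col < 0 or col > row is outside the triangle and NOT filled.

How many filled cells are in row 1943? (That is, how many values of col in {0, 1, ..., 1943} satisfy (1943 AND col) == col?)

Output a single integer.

Answer: 256

Derivation:
1943 in binary = 11110010111
popcount(1943) = number of 1-bits in 11110010111 = 8
A col c satisfies (1943 AND c) == c iff every set bit of c is also set in 1943; each of the 8 set bits of 1943 can independently be on or off in c.
count = 2^8 = 256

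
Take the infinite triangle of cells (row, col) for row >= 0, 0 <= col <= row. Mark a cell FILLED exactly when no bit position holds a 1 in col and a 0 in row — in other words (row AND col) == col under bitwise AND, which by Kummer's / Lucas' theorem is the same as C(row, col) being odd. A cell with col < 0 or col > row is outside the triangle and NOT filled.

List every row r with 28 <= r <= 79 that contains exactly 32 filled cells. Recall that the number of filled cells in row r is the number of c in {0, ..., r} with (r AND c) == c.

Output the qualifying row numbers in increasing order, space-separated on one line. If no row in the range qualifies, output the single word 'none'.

Answer: 31 47 55 59 61 62 79

Derivation:
Row r has 2^popcount(r) filled cells, so we need popcount(r) = log2(32) = 5.
Scan r = 28..79 and keep those with exactly 5 one-bits:
r=28=11100 popcount=3 -> skip
r=29=11101 popcount=4 -> skip
r=30=11110 popcount=4 -> skip
r=31=11111 popcount=5 -> KEEP
r=32=100000 popcount=1 -> skip
r=33=100001 popcount=2 -> skip
r=34=100010 popcount=2 -> skip
r=35=100011 popcount=3 -> skip
r=36=100100 popcount=2 -> skip
r=37=100101 popcount=3 -> skip
r=38=100110 popcount=3 -> skip
r=39=100111 popcount=4 -> skip
r=40=101000 popcount=2 -> skip
r=41=101001 popcount=3 -> skip
r=42=101010 popcount=3 -> skip
r=43=101011 popcount=4 -> skip
r=44=101100 popcount=3 -> skip
r=45=101101 popcount=4 -> skip
r=46=101110 popcount=4 -> skip
r=47=101111 popcount=5 -> KEEP
r=48=110000 popcount=2 -> skip
r=49=110001 popcount=3 -> skip
r=50=110010 popcount=3 -> skip
r=51=110011 popcount=4 -> skip
r=52=110100 popcount=3 -> skip
r=53=110101 popcount=4 -> skip
r=54=110110 popcount=4 -> skip
r=55=110111 popcount=5 -> KEEP
r=56=111000 popcount=3 -> skip
r=57=111001 popcount=4 -> skip
r=58=111010 popcount=4 -> skip
r=59=111011 popcount=5 -> KEEP
r=60=111100 popcount=4 -> skip
r=61=111101 popcount=5 -> KEEP
r=62=111110 popcount=5 -> KEEP
r=63=111111 popcount=6 -> skip
r=64=1000000 popcount=1 -> skip
r=65=1000001 popcount=2 -> skip
r=66=1000010 popcount=2 -> skip
r=67=1000011 popcount=3 -> skip
r=68=1000100 popcount=2 -> skip
r=69=1000101 popcount=3 -> skip
r=70=1000110 popcount=3 -> skip
r=71=1000111 popcount=4 -> skip
r=72=1001000 popcount=2 -> skip
r=73=1001001 popcount=3 -> skip
r=74=1001010 popcount=3 -> skip
r=75=1001011 popcount=4 -> skip
r=76=1001100 popcount=3 -> skip
r=77=1001101 popcount=4 -> skip
r=78=1001110 popcount=4 -> skip
r=79=1001111 popcount=5 -> KEEP
Kept rows: 31 47 55 59 61 62 79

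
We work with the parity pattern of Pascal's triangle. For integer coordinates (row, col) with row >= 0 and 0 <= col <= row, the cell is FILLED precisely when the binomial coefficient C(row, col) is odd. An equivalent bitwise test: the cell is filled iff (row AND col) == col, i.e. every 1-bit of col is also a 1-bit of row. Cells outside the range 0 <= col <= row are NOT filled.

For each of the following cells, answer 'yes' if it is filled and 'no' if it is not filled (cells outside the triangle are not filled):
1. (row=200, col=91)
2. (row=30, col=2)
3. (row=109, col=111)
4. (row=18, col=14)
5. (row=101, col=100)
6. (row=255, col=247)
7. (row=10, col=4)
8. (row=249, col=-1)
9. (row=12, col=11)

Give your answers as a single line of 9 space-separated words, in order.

(200,91): row=0b11001000, col=0b1011011, row AND col = 0b1001000 = 72; 72 != 91 -> empty
(30,2): row=0b11110, col=0b10, row AND col = 0b10 = 2; 2 == 2 -> filled
(109,111): col outside [0, 109] -> not filled
(18,14): row=0b10010, col=0b1110, row AND col = 0b10 = 2; 2 != 14 -> empty
(101,100): row=0b1100101, col=0b1100100, row AND col = 0b1100100 = 100; 100 == 100 -> filled
(255,247): row=0b11111111, col=0b11110111, row AND col = 0b11110111 = 247; 247 == 247 -> filled
(10,4): row=0b1010, col=0b100, row AND col = 0b0 = 0; 0 != 4 -> empty
(249,-1): col outside [0, 249] -> not filled
(12,11): row=0b1100, col=0b1011, row AND col = 0b1000 = 8; 8 != 11 -> empty

Answer: no yes no no yes yes no no no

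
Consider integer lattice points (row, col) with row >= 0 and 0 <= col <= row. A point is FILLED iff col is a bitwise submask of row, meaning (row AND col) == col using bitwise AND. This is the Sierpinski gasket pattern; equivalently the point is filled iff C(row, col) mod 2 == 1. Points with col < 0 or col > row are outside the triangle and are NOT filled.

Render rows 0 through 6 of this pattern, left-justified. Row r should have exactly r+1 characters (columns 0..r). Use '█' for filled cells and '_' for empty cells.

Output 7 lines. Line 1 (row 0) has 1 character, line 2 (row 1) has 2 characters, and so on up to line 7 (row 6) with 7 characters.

r0=0: █
r1=1: ██
r2=10: █_█
r3=11: ████
r4=100: █___█
r5=101: ██__██
r6=110: █_█_█_█

Answer: █
██
█_█
████
█___█
██__██
█_█_█_█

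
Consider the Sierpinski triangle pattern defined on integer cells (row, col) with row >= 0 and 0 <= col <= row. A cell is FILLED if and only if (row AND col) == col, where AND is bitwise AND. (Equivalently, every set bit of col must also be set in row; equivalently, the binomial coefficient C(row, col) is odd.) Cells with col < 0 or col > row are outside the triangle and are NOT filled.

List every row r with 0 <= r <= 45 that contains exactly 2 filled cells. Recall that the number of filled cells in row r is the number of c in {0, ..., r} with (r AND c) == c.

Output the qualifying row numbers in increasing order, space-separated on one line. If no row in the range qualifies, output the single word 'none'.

Answer: 1 2 4 8 16 32

Derivation:
Row r has 2^popcount(r) filled cells, so we need popcount(r) = log2(2) = 1.
Scan r = 0..45 and keep those with exactly 1 one-bits:
r=0=0 popcount=0 -> skip
r=1=1 popcount=1 -> KEEP
r=2=10 popcount=1 -> KEEP
r=3=11 popcount=2 -> skip
r=4=100 popcount=1 -> KEEP
r=5=101 popcount=2 -> skip
r=6=110 popcount=2 -> skip
r=7=111 popcount=3 -> skip
r=8=1000 popcount=1 -> KEEP
r=9=1001 popcount=2 -> skip
r=10=1010 popcount=2 -> skip
r=11=1011 popcount=3 -> skip
r=12=1100 popcount=2 -> skip
r=13=1101 popcount=3 -> skip
r=14=1110 popcount=3 -> skip
r=15=1111 popcount=4 -> skip
r=16=10000 popcount=1 -> KEEP
r=17=10001 popcount=2 -> skip
r=18=10010 popcount=2 -> skip
r=19=10011 popcount=3 -> skip
r=20=10100 popcount=2 -> skip
r=21=10101 popcount=3 -> skip
r=22=10110 popcount=3 -> skip
r=23=10111 popcount=4 -> skip
r=24=11000 popcount=2 -> skip
r=25=11001 popcount=3 -> skip
r=26=11010 popcount=3 -> skip
r=27=11011 popcount=4 -> skip
r=28=11100 popcount=3 -> skip
r=29=11101 popcount=4 -> skip
r=30=11110 popcount=4 -> skip
r=31=11111 popcount=5 -> skip
r=32=100000 popcount=1 -> KEEP
r=33=100001 popcount=2 -> skip
r=34=100010 popcount=2 -> skip
r=35=100011 popcount=3 -> skip
r=36=100100 popcount=2 -> skip
r=37=100101 popcount=3 -> skip
r=38=100110 popcount=3 -> skip
r=39=100111 popcount=4 -> skip
r=40=101000 popcount=2 -> skip
r=41=101001 popcount=3 -> skip
r=42=101010 popcount=3 -> skip
r=43=101011 popcount=4 -> skip
r=44=101100 popcount=3 -> skip
r=45=101101 popcount=4 -> skip
Kept rows: 1 2 4 8 16 32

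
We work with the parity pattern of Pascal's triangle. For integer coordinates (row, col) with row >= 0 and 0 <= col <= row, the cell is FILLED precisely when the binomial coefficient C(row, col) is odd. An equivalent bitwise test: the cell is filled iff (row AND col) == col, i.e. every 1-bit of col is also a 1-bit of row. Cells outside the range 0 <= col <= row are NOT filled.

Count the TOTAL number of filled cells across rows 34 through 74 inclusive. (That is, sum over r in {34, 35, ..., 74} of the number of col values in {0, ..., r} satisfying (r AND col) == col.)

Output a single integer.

Answer: 554

Derivation:
r34=100010 pc2: +4 =4
r35=100011 pc3: +8 =12
r36=100100 pc2: +4 =16
r37=100101 pc3: +8 =24
r38=100110 pc3: +8 =32
r39=100111 pc4: +16 =48
r40=101000 pc2: +4 =52
r41=101001 pc3: +8 =60
r42=101010 pc3: +8 =68
r43=101011 pc4: +16 =84
r44=101100 pc3: +8 =92
r45=101101 pc4: +16 =108
r46=101110 pc4: +16 =124
r47=101111 pc5: +32 =156
r48=110000 pc2: +4 =160
r49=110001 pc3: +8 =168
r50=110010 pc3: +8 =176
r51=110011 pc4: +16 =192
r52=110100 pc3: +8 =200
r53=110101 pc4: +16 =216
r54=110110 pc4: +16 =232
r55=110111 pc5: +32 =264
r56=111000 pc3: +8 =272
r57=111001 pc4: +16 =288
r58=111010 pc4: +16 =304
r59=111011 pc5: +32 =336
r60=111100 pc4: +16 =352
r61=111101 pc5: +32 =384
r62=111110 pc5: +32 =416
r63=111111 pc6: +64 =480
r64=1000000 pc1: +2 =482
r65=1000001 pc2: +4 =486
r66=1000010 pc2: +4 =490
r67=1000011 pc3: +8 =498
r68=1000100 pc2: +4 =502
r69=1000101 pc3: +8 =510
r70=1000110 pc3: +8 =518
r71=1000111 pc4: +16 =534
r72=1001000 pc2: +4 =538
r73=1001001 pc3: +8 =546
r74=1001010 pc3: +8 =554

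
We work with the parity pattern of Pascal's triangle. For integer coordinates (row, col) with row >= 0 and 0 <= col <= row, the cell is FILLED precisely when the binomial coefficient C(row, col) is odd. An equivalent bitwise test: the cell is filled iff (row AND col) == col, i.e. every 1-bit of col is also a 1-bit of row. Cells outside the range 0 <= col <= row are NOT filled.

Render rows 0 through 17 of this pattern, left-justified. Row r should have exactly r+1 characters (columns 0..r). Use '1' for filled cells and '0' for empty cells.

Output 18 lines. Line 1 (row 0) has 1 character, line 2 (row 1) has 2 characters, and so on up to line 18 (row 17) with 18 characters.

Answer: 1
11
101
1111
10001
110011
1010101
11111111
100000001
1100000011
10100000101
111100001111
1000100010001
11001100110011
101010101010101
1111111111111111
10000000000000001
110000000000000011

Derivation:
r0=0: 1
r1=1: 11
r2=10: 101
r3=11: 1111
r4=100: 10001
r5=101: 110011
r6=110: 1010101
r7=111: 11111111
r8=1000: 100000001
r9=1001: 1100000011
r10=1010: 10100000101
r11=1011: 111100001111
r12=1100: 1000100010001
r13=1101: 11001100110011
r14=1110: 101010101010101
r15=1111: 1111111111111111
r16=10000: 10000000000000001
r17=10001: 110000000000000011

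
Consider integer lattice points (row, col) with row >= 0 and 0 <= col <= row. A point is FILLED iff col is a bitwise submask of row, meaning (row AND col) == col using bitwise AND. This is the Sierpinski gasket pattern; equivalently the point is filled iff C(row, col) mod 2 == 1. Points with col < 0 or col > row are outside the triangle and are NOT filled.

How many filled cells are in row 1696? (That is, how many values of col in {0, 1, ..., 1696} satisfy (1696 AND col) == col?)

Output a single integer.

Answer: 16

Derivation:
1696 in binary = 11010100000
popcount(1696) = number of 1-bits in 11010100000 = 4
A col c satisfies (1696 AND c) == c iff every set bit of c is also set in 1696; each of the 4 set bits of 1696 can independently be on or off in c.
count = 2^4 = 16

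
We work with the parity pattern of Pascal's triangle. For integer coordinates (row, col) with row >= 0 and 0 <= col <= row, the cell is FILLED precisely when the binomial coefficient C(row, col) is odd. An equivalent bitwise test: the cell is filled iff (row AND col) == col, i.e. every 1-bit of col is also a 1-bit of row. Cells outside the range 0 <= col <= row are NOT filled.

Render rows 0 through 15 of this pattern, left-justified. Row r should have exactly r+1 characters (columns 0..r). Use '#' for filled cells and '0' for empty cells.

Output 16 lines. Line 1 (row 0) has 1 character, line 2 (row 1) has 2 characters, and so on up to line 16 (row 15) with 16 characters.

r0=0: #
r1=1: ##
r2=10: #0#
r3=11: ####
r4=100: #000#
r5=101: ##00##
r6=110: #0#0#0#
r7=111: ########
r8=1000: #0000000#
r9=1001: ##000000##
r10=1010: #0#00000#0#
r11=1011: ####0000####
r12=1100: #000#000#000#
r13=1101: ##00##00##00##
r14=1110: #0#0#0#0#0#0#0#
r15=1111: ################

Answer: #
##
#0#
####
#000#
##00##
#0#0#0#
########
#0000000#
##000000##
#0#00000#0#
####0000####
#000#000#000#
##00##00##00##
#0#0#0#0#0#0#0#
################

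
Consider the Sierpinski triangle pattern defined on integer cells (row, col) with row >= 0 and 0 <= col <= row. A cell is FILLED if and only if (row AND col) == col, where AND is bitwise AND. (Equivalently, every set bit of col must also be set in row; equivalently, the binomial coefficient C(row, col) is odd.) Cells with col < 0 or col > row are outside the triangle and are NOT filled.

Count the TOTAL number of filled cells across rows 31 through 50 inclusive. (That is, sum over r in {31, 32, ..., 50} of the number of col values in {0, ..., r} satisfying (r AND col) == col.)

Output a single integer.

Answer: 214

Derivation:
r31=11111 pc5: +32 =32
r32=100000 pc1: +2 =34
r33=100001 pc2: +4 =38
r34=100010 pc2: +4 =42
r35=100011 pc3: +8 =50
r36=100100 pc2: +4 =54
r37=100101 pc3: +8 =62
r38=100110 pc3: +8 =70
r39=100111 pc4: +16 =86
r40=101000 pc2: +4 =90
r41=101001 pc3: +8 =98
r42=101010 pc3: +8 =106
r43=101011 pc4: +16 =122
r44=101100 pc3: +8 =130
r45=101101 pc4: +16 =146
r46=101110 pc4: +16 =162
r47=101111 pc5: +32 =194
r48=110000 pc2: +4 =198
r49=110001 pc3: +8 =206
r50=110010 pc3: +8 =214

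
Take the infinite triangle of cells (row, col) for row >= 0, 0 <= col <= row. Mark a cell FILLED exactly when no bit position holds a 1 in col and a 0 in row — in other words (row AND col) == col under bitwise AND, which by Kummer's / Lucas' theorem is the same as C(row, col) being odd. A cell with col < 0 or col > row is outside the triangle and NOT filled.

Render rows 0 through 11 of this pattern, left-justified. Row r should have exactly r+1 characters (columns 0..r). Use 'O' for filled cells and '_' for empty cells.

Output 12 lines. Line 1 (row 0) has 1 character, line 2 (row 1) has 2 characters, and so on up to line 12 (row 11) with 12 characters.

Answer: O
OO
O_O
OOOO
O___O
OO__OO
O_O_O_O
OOOOOOOO
O_______O
OO______OO
O_O_____O_O
OOOO____OOOO

Derivation:
r0=0: O
r1=1: OO
r2=10: O_O
r3=11: OOOO
r4=100: O___O
r5=101: OO__OO
r6=110: O_O_O_O
r7=111: OOOOOOOO
r8=1000: O_______O
r9=1001: OO______OO
r10=1010: O_O_____O_O
r11=1011: OOOO____OOOO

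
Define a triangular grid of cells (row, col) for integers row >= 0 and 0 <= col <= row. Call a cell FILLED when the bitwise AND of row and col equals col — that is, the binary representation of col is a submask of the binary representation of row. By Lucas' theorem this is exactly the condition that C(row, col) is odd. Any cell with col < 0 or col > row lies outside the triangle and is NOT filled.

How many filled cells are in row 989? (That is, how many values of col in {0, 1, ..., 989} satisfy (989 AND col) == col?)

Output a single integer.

989 in binary = 1111011101
popcount(989) = number of 1-bits in 1111011101 = 8
A col c satisfies (989 AND c) == c iff every set bit of c is also set in 989; each of the 8 set bits of 989 can independently be on or off in c.
count = 2^8 = 256

Answer: 256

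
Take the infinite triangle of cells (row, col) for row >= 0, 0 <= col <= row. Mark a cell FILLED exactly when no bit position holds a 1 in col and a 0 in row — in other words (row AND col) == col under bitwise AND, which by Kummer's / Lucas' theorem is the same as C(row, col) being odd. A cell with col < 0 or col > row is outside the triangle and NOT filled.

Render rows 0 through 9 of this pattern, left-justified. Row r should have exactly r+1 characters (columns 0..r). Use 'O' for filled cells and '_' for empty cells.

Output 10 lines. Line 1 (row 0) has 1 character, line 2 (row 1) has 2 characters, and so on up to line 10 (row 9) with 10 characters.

r0=0: O
r1=1: OO
r2=10: O_O
r3=11: OOOO
r4=100: O___O
r5=101: OO__OO
r6=110: O_O_O_O
r7=111: OOOOOOOO
r8=1000: O_______O
r9=1001: OO______OO

Answer: O
OO
O_O
OOOO
O___O
OO__OO
O_O_O_O
OOOOOOOO
O_______O
OO______OO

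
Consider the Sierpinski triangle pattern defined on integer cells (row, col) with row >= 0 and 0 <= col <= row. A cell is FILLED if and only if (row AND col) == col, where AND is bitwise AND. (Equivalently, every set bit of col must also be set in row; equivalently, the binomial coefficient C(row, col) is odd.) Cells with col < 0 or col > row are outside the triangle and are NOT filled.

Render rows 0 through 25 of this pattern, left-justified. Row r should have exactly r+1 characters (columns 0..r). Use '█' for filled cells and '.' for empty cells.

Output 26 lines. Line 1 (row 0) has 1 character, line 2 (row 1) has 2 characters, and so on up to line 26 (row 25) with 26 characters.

Answer: █
██
█.█
████
█...█
██..██
█.█.█.█
████████
█.......█
██......██
█.█.....█.█
████....████
█...█...█...█
██..██..██..██
█.█.█.█.█.█.█.█
████████████████
█...............█
██..............██
█.█.............█.█
████............████
█...█...........█...█
██..██..........██..██
█.█.█.█.........█.█.█.█
████████........████████
█.......█.......█.......█
██......██......██......██

Derivation:
r0=0: █
r1=1: ██
r2=10: █.█
r3=11: ████
r4=100: █...█
r5=101: ██..██
r6=110: █.█.█.█
r7=111: ████████
r8=1000: █.......█
r9=1001: ██......██
r10=1010: █.█.....█.█
r11=1011: ████....████
r12=1100: █...█...█...█
r13=1101: ██..██..██..██
r14=1110: █.█.█.█.█.█.█.█
r15=1111: ████████████████
r16=10000: █...............█
r17=10001: ██..............██
r18=10010: █.█.............█.█
r19=10011: ████............████
r20=10100: █...█...........█...█
r21=10101: ██..██..........██..██
r22=10110: █.█.█.█.........█.█.█.█
r23=10111: ████████........████████
r24=11000: █.......█.......█.......█
r25=11001: ██......██......██......██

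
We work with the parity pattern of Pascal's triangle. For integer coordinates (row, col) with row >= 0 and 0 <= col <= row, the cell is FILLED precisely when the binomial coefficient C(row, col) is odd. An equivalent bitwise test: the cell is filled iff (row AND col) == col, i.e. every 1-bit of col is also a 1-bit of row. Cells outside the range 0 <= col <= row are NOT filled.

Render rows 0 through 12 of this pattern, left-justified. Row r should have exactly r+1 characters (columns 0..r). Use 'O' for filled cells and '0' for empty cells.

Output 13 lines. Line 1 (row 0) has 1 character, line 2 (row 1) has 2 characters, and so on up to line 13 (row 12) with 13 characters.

r0=0: O
r1=1: OO
r2=10: O0O
r3=11: OOOO
r4=100: O000O
r5=101: OO00OO
r6=110: O0O0O0O
r7=111: OOOOOOOO
r8=1000: O0000000O
r9=1001: OO000000OO
r10=1010: O0O00000O0O
r11=1011: OOOO0000OOOO
r12=1100: O000O000O000O

Answer: O
OO
O0O
OOOO
O000O
OO00OO
O0O0O0O
OOOOOOOO
O0000000O
OO000000OO
O0O00000O0O
OOOO0000OOOO
O000O000O000O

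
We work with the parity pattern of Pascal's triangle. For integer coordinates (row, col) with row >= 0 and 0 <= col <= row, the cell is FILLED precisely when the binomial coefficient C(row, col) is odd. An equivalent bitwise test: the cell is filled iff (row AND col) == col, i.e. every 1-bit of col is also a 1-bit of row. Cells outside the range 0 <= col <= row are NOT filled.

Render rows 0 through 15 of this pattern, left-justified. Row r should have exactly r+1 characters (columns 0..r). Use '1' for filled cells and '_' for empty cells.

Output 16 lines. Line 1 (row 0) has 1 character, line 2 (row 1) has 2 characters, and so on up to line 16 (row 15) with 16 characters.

Answer: 1
11
1_1
1111
1___1
11__11
1_1_1_1
11111111
1_______1
11______11
1_1_____1_1
1111____1111
1___1___1___1
11__11__11__11
1_1_1_1_1_1_1_1
1111111111111111

Derivation:
r0=0: 1
r1=1: 11
r2=10: 1_1
r3=11: 1111
r4=100: 1___1
r5=101: 11__11
r6=110: 1_1_1_1
r7=111: 11111111
r8=1000: 1_______1
r9=1001: 11______11
r10=1010: 1_1_____1_1
r11=1011: 1111____1111
r12=1100: 1___1___1___1
r13=1101: 11__11__11__11
r14=1110: 1_1_1_1_1_1_1_1
r15=1111: 1111111111111111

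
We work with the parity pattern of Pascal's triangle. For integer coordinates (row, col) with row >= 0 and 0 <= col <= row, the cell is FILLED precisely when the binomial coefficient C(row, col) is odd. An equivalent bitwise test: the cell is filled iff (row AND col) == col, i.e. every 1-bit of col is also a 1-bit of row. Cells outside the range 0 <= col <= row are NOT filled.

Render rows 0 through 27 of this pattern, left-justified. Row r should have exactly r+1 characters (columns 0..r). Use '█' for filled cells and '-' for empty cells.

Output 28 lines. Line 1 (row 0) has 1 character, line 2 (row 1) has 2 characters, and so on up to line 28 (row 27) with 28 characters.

Answer: █
██
█-█
████
█---█
██--██
█-█-█-█
████████
█-------█
██------██
█-█-----█-█
████----████
█---█---█---█
██--██--██--██
█-█-█-█-█-█-█-█
████████████████
█---------------█
██--------------██
█-█-------------█-█
████------------████
█---█-----------█---█
██--██----------██--██
█-█-█-█---------█-█-█-█
████████--------████████
█-------█-------█-------█
██------██------██------██
█-█-----█-█-----█-█-----█-█
████----████----████----████

Derivation:
r0=0: █
r1=1: ██
r2=10: █-█
r3=11: ████
r4=100: █---█
r5=101: ██--██
r6=110: █-█-█-█
r7=111: ████████
r8=1000: █-------█
r9=1001: ██------██
r10=1010: █-█-----█-█
r11=1011: ████----████
r12=1100: █---█---█---█
r13=1101: ██--██--██--██
r14=1110: █-█-█-█-█-█-█-█
r15=1111: ████████████████
r16=10000: █---------------█
r17=10001: ██--------------██
r18=10010: █-█-------------█-█
r19=10011: ████------------████
r20=10100: █---█-----------█---█
r21=10101: ██--██----------██--██
r22=10110: █-█-█-█---------█-█-█-█
r23=10111: ████████--------████████
r24=11000: █-------█-------█-------█
r25=11001: ██------██------██------██
r26=11010: █-█-----█-█-----█-█-----█-█
r27=11011: ████----████----████----████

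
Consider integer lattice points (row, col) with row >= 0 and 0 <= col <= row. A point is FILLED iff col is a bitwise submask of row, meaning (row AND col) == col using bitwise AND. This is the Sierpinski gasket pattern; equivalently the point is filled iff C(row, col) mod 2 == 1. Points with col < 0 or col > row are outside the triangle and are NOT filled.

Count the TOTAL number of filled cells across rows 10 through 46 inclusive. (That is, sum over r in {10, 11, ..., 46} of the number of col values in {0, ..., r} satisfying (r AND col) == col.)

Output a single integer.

Answer: 340

Derivation:
r10=1010 pc2: +4 =4
r11=1011 pc3: +8 =12
r12=1100 pc2: +4 =16
r13=1101 pc3: +8 =24
r14=1110 pc3: +8 =32
r15=1111 pc4: +16 =48
r16=10000 pc1: +2 =50
r17=10001 pc2: +4 =54
r18=10010 pc2: +4 =58
r19=10011 pc3: +8 =66
r20=10100 pc2: +4 =70
r21=10101 pc3: +8 =78
r22=10110 pc3: +8 =86
r23=10111 pc4: +16 =102
r24=11000 pc2: +4 =106
r25=11001 pc3: +8 =114
r26=11010 pc3: +8 =122
r27=11011 pc4: +16 =138
r28=11100 pc3: +8 =146
r29=11101 pc4: +16 =162
r30=11110 pc4: +16 =178
r31=11111 pc5: +32 =210
r32=100000 pc1: +2 =212
r33=100001 pc2: +4 =216
r34=100010 pc2: +4 =220
r35=100011 pc3: +8 =228
r36=100100 pc2: +4 =232
r37=100101 pc3: +8 =240
r38=100110 pc3: +8 =248
r39=100111 pc4: +16 =264
r40=101000 pc2: +4 =268
r41=101001 pc3: +8 =276
r42=101010 pc3: +8 =284
r43=101011 pc4: +16 =300
r44=101100 pc3: +8 =308
r45=101101 pc4: +16 =324
r46=101110 pc4: +16 =340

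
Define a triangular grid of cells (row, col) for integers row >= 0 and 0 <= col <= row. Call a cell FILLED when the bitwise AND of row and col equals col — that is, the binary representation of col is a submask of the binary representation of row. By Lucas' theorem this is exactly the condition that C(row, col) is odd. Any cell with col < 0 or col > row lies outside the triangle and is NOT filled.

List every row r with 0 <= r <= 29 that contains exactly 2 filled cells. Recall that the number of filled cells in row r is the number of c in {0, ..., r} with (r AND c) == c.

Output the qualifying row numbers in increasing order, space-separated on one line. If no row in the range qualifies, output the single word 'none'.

Answer: 1 2 4 8 16

Derivation:
Row r has 2^popcount(r) filled cells, so we need popcount(r) = log2(2) = 1.
Scan r = 0..29 and keep those with exactly 1 one-bits:
r=0=0 popcount=0 -> skip
r=1=1 popcount=1 -> KEEP
r=2=10 popcount=1 -> KEEP
r=3=11 popcount=2 -> skip
r=4=100 popcount=1 -> KEEP
r=5=101 popcount=2 -> skip
r=6=110 popcount=2 -> skip
r=7=111 popcount=3 -> skip
r=8=1000 popcount=1 -> KEEP
r=9=1001 popcount=2 -> skip
r=10=1010 popcount=2 -> skip
r=11=1011 popcount=3 -> skip
r=12=1100 popcount=2 -> skip
r=13=1101 popcount=3 -> skip
r=14=1110 popcount=3 -> skip
r=15=1111 popcount=4 -> skip
r=16=10000 popcount=1 -> KEEP
r=17=10001 popcount=2 -> skip
r=18=10010 popcount=2 -> skip
r=19=10011 popcount=3 -> skip
r=20=10100 popcount=2 -> skip
r=21=10101 popcount=3 -> skip
r=22=10110 popcount=3 -> skip
r=23=10111 popcount=4 -> skip
r=24=11000 popcount=2 -> skip
r=25=11001 popcount=3 -> skip
r=26=11010 popcount=3 -> skip
r=27=11011 popcount=4 -> skip
r=28=11100 popcount=3 -> skip
r=29=11101 popcount=4 -> skip
Kept rows: 1 2 4 8 16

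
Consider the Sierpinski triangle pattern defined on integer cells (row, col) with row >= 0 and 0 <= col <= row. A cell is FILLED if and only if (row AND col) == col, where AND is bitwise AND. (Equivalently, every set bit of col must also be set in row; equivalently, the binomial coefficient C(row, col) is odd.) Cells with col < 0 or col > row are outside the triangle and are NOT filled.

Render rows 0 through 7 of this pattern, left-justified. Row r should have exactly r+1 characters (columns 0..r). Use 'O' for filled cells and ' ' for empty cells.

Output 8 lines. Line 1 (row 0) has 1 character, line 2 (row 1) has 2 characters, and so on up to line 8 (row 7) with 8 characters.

r0=0: O
r1=1: OO
r2=10: O O
r3=11: OOOO
r4=100: O   O
r5=101: OO  OO
r6=110: O O O O
r7=111: OOOOOOOO

Answer: O
OO
O O
OOOO
O   O
OO  OO
O O O O
OOOOOOOO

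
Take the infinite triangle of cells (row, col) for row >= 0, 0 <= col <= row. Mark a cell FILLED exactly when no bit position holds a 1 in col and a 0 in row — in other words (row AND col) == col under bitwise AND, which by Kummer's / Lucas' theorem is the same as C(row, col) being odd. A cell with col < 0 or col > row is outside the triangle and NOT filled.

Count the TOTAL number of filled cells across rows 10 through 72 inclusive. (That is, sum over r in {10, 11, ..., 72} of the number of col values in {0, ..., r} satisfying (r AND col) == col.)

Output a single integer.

Answer: 754

Derivation:
r10=1010 pc2: +4 =4
r11=1011 pc3: +8 =12
r12=1100 pc2: +4 =16
r13=1101 pc3: +8 =24
r14=1110 pc3: +8 =32
r15=1111 pc4: +16 =48
r16=10000 pc1: +2 =50
r17=10001 pc2: +4 =54
r18=10010 pc2: +4 =58
r19=10011 pc3: +8 =66
r20=10100 pc2: +4 =70
r21=10101 pc3: +8 =78
r22=10110 pc3: +8 =86
r23=10111 pc4: +16 =102
r24=11000 pc2: +4 =106
r25=11001 pc3: +8 =114
r26=11010 pc3: +8 =122
r27=11011 pc4: +16 =138
r28=11100 pc3: +8 =146
r29=11101 pc4: +16 =162
r30=11110 pc4: +16 =178
r31=11111 pc5: +32 =210
r32=100000 pc1: +2 =212
r33=100001 pc2: +4 =216
r34=100010 pc2: +4 =220
r35=100011 pc3: +8 =228
r36=100100 pc2: +4 =232
r37=100101 pc3: +8 =240
r38=100110 pc3: +8 =248
r39=100111 pc4: +16 =264
r40=101000 pc2: +4 =268
r41=101001 pc3: +8 =276
r42=101010 pc3: +8 =284
r43=101011 pc4: +16 =300
r44=101100 pc3: +8 =308
r45=101101 pc4: +16 =324
r46=101110 pc4: +16 =340
r47=101111 pc5: +32 =372
r48=110000 pc2: +4 =376
r49=110001 pc3: +8 =384
r50=110010 pc3: +8 =392
r51=110011 pc4: +16 =408
r52=110100 pc3: +8 =416
r53=110101 pc4: +16 =432
r54=110110 pc4: +16 =448
r55=110111 pc5: +32 =480
r56=111000 pc3: +8 =488
r57=111001 pc4: +16 =504
r58=111010 pc4: +16 =520
r59=111011 pc5: +32 =552
r60=111100 pc4: +16 =568
r61=111101 pc5: +32 =600
r62=111110 pc5: +32 =632
r63=111111 pc6: +64 =696
r64=1000000 pc1: +2 =698
r65=1000001 pc2: +4 =702
r66=1000010 pc2: +4 =706
r67=1000011 pc3: +8 =714
r68=1000100 pc2: +4 =718
r69=1000101 pc3: +8 =726
r70=1000110 pc3: +8 =734
r71=1000111 pc4: +16 =750
r72=1001000 pc2: +4 =754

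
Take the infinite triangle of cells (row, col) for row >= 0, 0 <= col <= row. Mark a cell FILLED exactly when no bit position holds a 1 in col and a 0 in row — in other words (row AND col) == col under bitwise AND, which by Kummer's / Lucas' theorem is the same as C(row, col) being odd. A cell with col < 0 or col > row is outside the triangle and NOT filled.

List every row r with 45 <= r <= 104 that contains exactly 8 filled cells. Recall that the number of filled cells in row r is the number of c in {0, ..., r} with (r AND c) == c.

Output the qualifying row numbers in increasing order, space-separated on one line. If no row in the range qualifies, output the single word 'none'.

Row r has 2^popcount(r) filled cells, so we need popcount(r) = log2(8) = 3.
Scan r = 45..104 and keep those with exactly 3 one-bits:
r=45=101101 popcount=4 -> skip
r=46=101110 popcount=4 -> skip
r=47=101111 popcount=5 -> skip
r=48=110000 popcount=2 -> skip
r=49=110001 popcount=3 -> KEEP
r=50=110010 popcount=3 -> KEEP
r=51=110011 popcount=4 -> skip
r=52=110100 popcount=3 -> KEEP
r=53=110101 popcount=4 -> skip
r=54=110110 popcount=4 -> skip
r=55=110111 popcount=5 -> skip
r=56=111000 popcount=3 -> KEEP
r=57=111001 popcount=4 -> skip
r=58=111010 popcount=4 -> skip
r=59=111011 popcount=5 -> skip
r=60=111100 popcount=4 -> skip
r=61=111101 popcount=5 -> skip
r=62=111110 popcount=5 -> skip
r=63=111111 popcount=6 -> skip
r=64=1000000 popcount=1 -> skip
r=65=1000001 popcount=2 -> skip
r=66=1000010 popcount=2 -> skip
r=67=1000011 popcount=3 -> KEEP
r=68=1000100 popcount=2 -> skip
r=69=1000101 popcount=3 -> KEEP
r=70=1000110 popcount=3 -> KEEP
r=71=1000111 popcount=4 -> skip
r=72=1001000 popcount=2 -> skip
r=73=1001001 popcount=3 -> KEEP
r=74=1001010 popcount=3 -> KEEP
r=75=1001011 popcount=4 -> skip
r=76=1001100 popcount=3 -> KEEP
r=77=1001101 popcount=4 -> skip
r=78=1001110 popcount=4 -> skip
r=79=1001111 popcount=5 -> skip
r=80=1010000 popcount=2 -> skip
r=81=1010001 popcount=3 -> KEEP
r=82=1010010 popcount=3 -> KEEP
r=83=1010011 popcount=4 -> skip
r=84=1010100 popcount=3 -> KEEP
r=85=1010101 popcount=4 -> skip
r=86=1010110 popcount=4 -> skip
r=87=1010111 popcount=5 -> skip
r=88=1011000 popcount=3 -> KEEP
r=89=1011001 popcount=4 -> skip
r=90=1011010 popcount=4 -> skip
r=91=1011011 popcount=5 -> skip
r=92=1011100 popcount=4 -> skip
r=93=1011101 popcount=5 -> skip
r=94=1011110 popcount=5 -> skip
r=95=1011111 popcount=6 -> skip
r=96=1100000 popcount=2 -> skip
r=97=1100001 popcount=3 -> KEEP
r=98=1100010 popcount=3 -> KEEP
r=99=1100011 popcount=4 -> skip
r=100=1100100 popcount=3 -> KEEP
r=101=1100101 popcount=4 -> skip
r=102=1100110 popcount=4 -> skip
r=103=1100111 popcount=5 -> skip
r=104=1101000 popcount=3 -> KEEP
Kept rows: 49 50 52 56 67 69 70 73 74 76 81 82 84 88 97 98 100 104

Answer: 49 50 52 56 67 69 70 73 74 76 81 82 84 88 97 98 100 104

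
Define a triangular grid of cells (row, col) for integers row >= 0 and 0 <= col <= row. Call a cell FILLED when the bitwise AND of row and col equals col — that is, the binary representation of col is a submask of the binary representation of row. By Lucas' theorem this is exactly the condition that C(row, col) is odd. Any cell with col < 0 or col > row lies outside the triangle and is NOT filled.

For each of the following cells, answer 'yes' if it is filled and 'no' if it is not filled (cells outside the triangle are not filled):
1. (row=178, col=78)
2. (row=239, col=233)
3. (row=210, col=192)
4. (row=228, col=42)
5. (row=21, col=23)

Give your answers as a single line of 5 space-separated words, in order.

Answer: no yes yes no no

Derivation:
(178,78): row=0b10110010, col=0b1001110, row AND col = 0b10 = 2; 2 != 78 -> empty
(239,233): row=0b11101111, col=0b11101001, row AND col = 0b11101001 = 233; 233 == 233 -> filled
(210,192): row=0b11010010, col=0b11000000, row AND col = 0b11000000 = 192; 192 == 192 -> filled
(228,42): row=0b11100100, col=0b101010, row AND col = 0b100000 = 32; 32 != 42 -> empty
(21,23): col outside [0, 21] -> not filled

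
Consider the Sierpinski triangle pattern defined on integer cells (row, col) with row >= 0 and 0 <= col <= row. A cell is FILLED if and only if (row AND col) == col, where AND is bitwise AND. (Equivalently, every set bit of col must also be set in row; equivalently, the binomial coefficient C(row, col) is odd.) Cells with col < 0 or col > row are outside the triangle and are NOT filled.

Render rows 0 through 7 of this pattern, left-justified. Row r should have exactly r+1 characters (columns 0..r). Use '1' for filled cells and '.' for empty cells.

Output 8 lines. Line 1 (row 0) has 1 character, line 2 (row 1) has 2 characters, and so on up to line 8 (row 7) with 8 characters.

Answer: 1
11
1.1
1111
1...1
11..11
1.1.1.1
11111111

Derivation:
r0=0: 1
r1=1: 11
r2=10: 1.1
r3=11: 1111
r4=100: 1...1
r5=101: 11..11
r6=110: 1.1.1.1
r7=111: 11111111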